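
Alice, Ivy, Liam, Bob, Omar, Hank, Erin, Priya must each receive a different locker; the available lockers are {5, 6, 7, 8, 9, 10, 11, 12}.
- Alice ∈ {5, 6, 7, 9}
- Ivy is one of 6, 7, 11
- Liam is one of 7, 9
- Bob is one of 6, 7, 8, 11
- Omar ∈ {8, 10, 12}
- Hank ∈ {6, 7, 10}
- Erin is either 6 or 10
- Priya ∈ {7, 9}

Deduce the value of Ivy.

The 8 variables together cover exactly {5, 6, 7, 8, 9, 10, 11, 12} — 8 values for 8 variables — and 5 appears only in Alice's list, so Alice = 5.
Among the 7 still-open variables, 12 fits only Omar (and all 7 values in {6, 7, 8, 9, 10, 11, 12} must be used), so Omar = 12.
Among the 6 still-open variables, 8 fits only Bob (and all 6 values in {6, 7, 8, 9, 10, 11} must be used), so Bob = 8.
Among the 5 still-open variables, 11 fits only Ivy (and all 5 values in {6, 7, 9, 10, 11} must be used), so Ivy = 11.

11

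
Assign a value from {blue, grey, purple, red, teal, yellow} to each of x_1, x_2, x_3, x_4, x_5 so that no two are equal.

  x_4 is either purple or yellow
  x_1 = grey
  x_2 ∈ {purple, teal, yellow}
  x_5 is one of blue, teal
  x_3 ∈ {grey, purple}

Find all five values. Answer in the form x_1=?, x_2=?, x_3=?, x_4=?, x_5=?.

x_1's domain is down to {grey}, so x_1 = grey. Eliminate grey elsewhere: x_3.
That leaves x_3 = purple. Strike purple from x_2, x_4.
x_4 must be yellow (only option left). Strike yellow from x_2.
That leaves x_2 = teal. So x_5 can't be teal.
x_5 has just one choice, so x_5 = blue.

x_1=grey, x_2=teal, x_3=purple, x_4=yellow, x_5=blue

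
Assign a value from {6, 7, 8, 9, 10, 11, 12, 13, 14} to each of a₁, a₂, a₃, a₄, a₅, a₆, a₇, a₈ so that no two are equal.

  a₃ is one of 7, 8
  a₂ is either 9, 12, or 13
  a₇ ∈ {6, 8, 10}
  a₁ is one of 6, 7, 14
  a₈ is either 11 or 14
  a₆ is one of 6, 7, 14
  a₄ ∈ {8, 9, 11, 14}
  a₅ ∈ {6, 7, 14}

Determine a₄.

9

a₁, a₅, a₆ share exactly the 3 values {6, 7, 14}; by pigeonhole those values go to them, so strike 6, 7, 14 from a₃, a₄, a₇, a₈.
That leaves a₃ = 8. Strike 8 from a₄, a₇.
a₇ has just one choice, so a₇ = 10.
a₈ has just one choice, so a₈ = 11. Strike 11 from a₄.
So a₄ = 9.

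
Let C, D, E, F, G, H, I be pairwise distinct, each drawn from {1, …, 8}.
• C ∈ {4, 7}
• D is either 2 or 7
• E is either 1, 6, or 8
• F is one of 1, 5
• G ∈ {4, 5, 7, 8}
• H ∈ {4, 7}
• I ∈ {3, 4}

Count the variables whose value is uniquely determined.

C and H between them cover only {4, 7} — a naked pair. Remove those values from D, G, I.
D has just one choice, so D = 2.
That leaves I = 3.
Determined: D=2, I=3. The other variables each still have more than one consistent value. That makes 2.

2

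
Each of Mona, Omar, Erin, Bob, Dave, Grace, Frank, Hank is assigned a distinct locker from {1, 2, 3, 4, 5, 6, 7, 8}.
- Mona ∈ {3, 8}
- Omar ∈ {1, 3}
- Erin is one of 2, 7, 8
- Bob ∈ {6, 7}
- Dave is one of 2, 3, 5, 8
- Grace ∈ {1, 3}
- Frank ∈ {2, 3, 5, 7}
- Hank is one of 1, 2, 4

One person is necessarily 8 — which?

Among the 8 variables, 4 fits only Hank (and all 8 values in {1, 2, 3, 4, 5, 6, 7, 8} must be used), so Hank = 4.
Among the 7 still-open variables, 6 fits only Bob (and all 7 values in {1, 2, 3, 5, 6, 7, 8} must be used), so Bob = 6.
Omar and Grace share exactly the 2 values {1, 3}; by pigeonhole those values go to them, so strike 1, 3 from Mona, Dave, Frank.
So 8 goes to Mona.

Mona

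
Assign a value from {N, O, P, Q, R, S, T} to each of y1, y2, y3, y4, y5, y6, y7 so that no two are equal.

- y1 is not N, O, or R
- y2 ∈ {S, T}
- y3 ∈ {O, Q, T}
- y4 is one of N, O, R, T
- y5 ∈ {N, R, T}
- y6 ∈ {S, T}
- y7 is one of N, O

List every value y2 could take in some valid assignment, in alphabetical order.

The 7 variables draw from only 7 values {N, O, P, Q, R, S, T}, so each is used; only y1 can be P, hence y1 = P.
The 6 still-open variables together cover exactly {N, O, Q, R, S, T} — 6 values for 6 variables — and Q appears only in y3's list, so y3 = Q.
y2 and y6 share exactly the 2 values {S, T}; by pigeonhole those values go to them, so strike S, T from y4, y5.
No further eliminations apply; y2 can still be any of S, T.

S, T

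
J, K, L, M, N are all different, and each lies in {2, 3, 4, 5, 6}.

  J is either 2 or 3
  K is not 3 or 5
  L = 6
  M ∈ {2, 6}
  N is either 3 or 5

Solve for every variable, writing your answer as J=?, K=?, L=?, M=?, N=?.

J=3, K=4, L=6, M=2, N=5

L has just one choice, so L = 6. Eliminate 6 elsewhere: K, M.
M has just one choice, so M = 2. Eliminate 2 elsewhere: J, K.
That leaves J = 3. Remove 3 from N.
K must be 4 (only option left).
N has just one choice, so N = 5.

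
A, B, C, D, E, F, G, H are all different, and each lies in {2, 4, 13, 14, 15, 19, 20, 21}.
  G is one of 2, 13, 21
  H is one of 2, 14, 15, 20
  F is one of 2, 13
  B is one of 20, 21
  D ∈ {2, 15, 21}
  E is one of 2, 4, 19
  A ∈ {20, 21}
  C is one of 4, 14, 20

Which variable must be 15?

D

Among the 8 variables, 19 fits only E (and all 8 values in {2, 4, 13, 14, 15, 19, 20, 21} must be used), so E = 19.
The 7 still-open variables draw from only 7 values {2, 4, 13, 14, 15, 20, 21}, so each is used; only C can be 4, hence C = 4.
Among the 6 still-open variables, 14 fits only H (and all 6 values in {2, 13, 14, 15, 20, 21} must be used), so H = 14.
The 5 still-open variables draw from only 5 values {2, 13, 15, 20, 21}, so each is used; only D can be 15, hence D = 15.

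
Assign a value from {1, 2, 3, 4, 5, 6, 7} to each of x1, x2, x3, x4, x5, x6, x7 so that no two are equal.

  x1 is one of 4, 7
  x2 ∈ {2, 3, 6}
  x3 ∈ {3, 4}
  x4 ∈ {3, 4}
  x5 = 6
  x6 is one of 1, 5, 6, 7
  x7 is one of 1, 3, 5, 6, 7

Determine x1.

x5 has just one choice, so x5 = 6. Remove 6 from x2, x6, x7.
The 6 still-open variables together cover exactly {1, 2, 3, 4, 5, 7} — 6 values for 6 variables — and 2 appears only in x2's list, so x2 = 2.
x3 and x4 share exactly the 2 values {3, 4}; by pigeonhole those values go to them, so strike 3, 4 from x1, x7.
So x1 = 7.

7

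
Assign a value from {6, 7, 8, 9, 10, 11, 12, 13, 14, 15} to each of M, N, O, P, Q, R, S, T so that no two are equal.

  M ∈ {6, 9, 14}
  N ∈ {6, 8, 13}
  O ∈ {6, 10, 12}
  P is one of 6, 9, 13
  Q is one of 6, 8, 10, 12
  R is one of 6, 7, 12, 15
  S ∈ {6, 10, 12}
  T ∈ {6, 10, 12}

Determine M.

14

O, S, T share exactly the 3 values {6, 10, 12}; by pigeonhole those values go to them, so strike 6, 10, 12 from M, N, P, Q, R.
Q's domain is down to {8}, so Q = 8. Strike 8 from N.
N's domain is down to {13}, so N = 13. Eliminate 13 elsewhere: P.
P's domain is down to {9}, so P = 9. So M can't be 9.
So M = 14.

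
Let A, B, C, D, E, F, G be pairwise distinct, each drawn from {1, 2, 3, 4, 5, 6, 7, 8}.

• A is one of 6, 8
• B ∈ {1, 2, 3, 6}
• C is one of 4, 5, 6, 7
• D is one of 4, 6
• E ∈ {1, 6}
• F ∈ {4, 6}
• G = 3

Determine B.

G's domain is down to {3}, so G = 3. Remove 3 from B.
D and F share exactly the 2 values {4, 6}; by pigeonhole those values go to them, so strike 4, 6 from A, B, C, E.
A has just one choice, so A = 8.
E has just one choice, so E = 1. Strike 1 from B.
So B = 2.

2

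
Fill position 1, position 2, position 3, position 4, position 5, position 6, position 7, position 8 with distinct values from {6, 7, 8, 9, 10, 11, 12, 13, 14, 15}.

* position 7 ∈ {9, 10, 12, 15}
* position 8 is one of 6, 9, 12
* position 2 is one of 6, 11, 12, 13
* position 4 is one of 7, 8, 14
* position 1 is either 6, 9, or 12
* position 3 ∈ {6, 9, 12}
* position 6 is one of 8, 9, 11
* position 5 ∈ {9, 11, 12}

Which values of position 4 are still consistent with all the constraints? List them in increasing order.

7, 14

position 1, position 3, position 8 between them cover only {6, 9, 12} — a naked triple. Remove those values from position 2, position 5, position 6, position 7.
position 5's domain is down to {11}, so position 5 = 11. So position 2, position 6 can't be 11.
That leaves position 6 = 8. Strike 8 from position 4.
position 2 has just one choice, so position 2 = 13.
No further eliminations apply; position 4 can still be any of 7, 14.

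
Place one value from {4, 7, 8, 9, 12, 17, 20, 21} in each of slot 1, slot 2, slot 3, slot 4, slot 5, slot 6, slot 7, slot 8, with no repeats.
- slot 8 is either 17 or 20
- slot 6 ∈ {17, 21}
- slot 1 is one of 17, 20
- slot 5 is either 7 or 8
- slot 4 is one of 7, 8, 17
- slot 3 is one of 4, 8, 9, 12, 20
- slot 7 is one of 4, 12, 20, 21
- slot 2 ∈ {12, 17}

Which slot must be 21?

slot 6

The 8 variables together cover exactly {4, 7, 8, 9, 12, 17, 20, 21} — 8 values for 8 variables — and 9 appears only in slot 3's list, so slot 3 = 9.
Among the 7 still-open variables, 4 fits only slot 7 (and all 7 values in {4, 7, 8, 12, 17, 20, 21} must be used), so slot 7 = 4.
The 6 still-open variables draw from only 6 values {7, 8, 12, 17, 20, 21}, so each is used; only slot 2 can be 12, hence slot 2 = 12.
Among the 5 still-open variables, 21 fits only slot 6 (and all 5 values in {7, 8, 17, 20, 21} must be used), so slot 6 = 21.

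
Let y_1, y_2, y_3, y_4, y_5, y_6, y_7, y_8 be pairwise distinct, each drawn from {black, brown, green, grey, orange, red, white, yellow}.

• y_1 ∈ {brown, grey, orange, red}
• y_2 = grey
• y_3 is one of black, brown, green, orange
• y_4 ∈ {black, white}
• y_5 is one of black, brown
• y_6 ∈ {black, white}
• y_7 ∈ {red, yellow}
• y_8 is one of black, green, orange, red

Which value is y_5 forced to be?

brown

y_2 has just one choice, so y_2 = grey. Remove grey from y_1.
The 7 still-open variables together cover exactly {black, brown, green, orange, red, white, yellow} — 7 values for 7 variables — and yellow appears only in y_7's list, so y_7 = yellow.
y_4 and y_6 between them cover only {black, white} — a naked pair. Remove those values from y_3, y_5, y_8.
So y_5 = brown.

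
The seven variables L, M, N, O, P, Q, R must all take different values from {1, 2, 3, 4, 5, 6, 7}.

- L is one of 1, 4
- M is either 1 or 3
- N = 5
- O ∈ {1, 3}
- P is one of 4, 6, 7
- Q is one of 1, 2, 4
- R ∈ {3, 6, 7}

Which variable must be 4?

L

N has just one choice, so N = 5.
The 6 still-open variables together cover exactly {1, 2, 3, 4, 6, 7} — 6 values for 6 variables — and 2 appears only in Q's list, so Q = 2.
The 2 variables M and O are confined to {1, 3}, which locks those values in; drop them from L, R.
So 4 goes to L.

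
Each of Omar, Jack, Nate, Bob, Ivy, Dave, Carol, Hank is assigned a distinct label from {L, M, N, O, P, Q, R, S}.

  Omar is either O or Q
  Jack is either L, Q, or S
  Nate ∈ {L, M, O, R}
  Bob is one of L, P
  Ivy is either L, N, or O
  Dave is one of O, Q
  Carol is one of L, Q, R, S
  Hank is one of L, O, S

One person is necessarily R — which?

Carol

Among the 8 variables, M fits only Nate (and all 8 values in {L, M, N, O, P, Q, R, S} must be used), so Nate = M.
The 7 still-open variables draw from only 7 values {L, N, O, P, Q, R, S}, so each is used; only Ivy can be N, hence Ivy = N.
The 6 still-open variables together cover exactly {L, O, P, Q, R, S} — 6 values for 6 variables — and P appears only in Bob's list, so Bob = P.
The 5 still-open variables together cover exactly {L, O, Q, R, S} — 5 values for 5 variables — and R appears only in Carol's list, so Carol = R.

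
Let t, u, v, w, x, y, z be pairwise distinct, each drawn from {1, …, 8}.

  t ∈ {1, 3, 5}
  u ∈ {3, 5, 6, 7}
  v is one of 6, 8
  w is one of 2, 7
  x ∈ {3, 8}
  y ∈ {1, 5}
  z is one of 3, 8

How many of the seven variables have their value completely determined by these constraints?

The 7 variables draw from only 7 values {1, 2, 3, 5, 6, 7, 8}, so each is used; only w can be 2, hence w = 2.
The 6 still-open variables together cover exactly {1, 3, 5, 6, 7, 8} — 6 values for 6 variables — and 7 appears only in u's list, so u = 7.
The 5 still-open variables draw from only 5 values {1, 3, 5, 6, 8}, so each is used; only v can be 6, hence v = 6.
x and z share exactly the 2 values {3, 8}; by pigeonhole those values go to them, so strike 3, 8 from t.
Determined: u=7, v=6, w=2. The other variables each still have more than one consistent value. That makes 3.

3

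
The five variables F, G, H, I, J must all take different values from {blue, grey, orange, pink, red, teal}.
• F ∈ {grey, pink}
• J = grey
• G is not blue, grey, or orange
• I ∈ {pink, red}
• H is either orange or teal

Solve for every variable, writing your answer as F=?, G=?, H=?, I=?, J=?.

J must be grey (only option left). Strike grey from F.
F's domain is down to {pink}, so F = pink. Eliminate pink elsewhere: G, I.
I's domain is down to {red}, so I = red. Eliminate red elsewhere: G.
G's domain is down to {teal}, so G = teal. Remove teal from H.
H has just one choice, so H = orange.

F=pink, G=teal, H=orange, I=red, J=grey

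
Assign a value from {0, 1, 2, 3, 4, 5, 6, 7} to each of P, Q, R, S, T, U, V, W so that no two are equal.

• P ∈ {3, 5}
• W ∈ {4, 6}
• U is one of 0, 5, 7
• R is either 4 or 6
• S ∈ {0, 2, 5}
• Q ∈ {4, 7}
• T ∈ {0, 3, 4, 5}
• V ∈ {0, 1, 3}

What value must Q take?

7

Among the 8 variables, 1 fits only V (and all 8 values in {0, 1, 2, 3, 4, 5, 6, 7} must be used), so V = 1.
The 7 still-open variables draw from only 7 values {0, 2, 3, 4, 5, 6, 7}, so each is used; only S can be 2, hence S = 2.
R and W share exactly the 2 values {4, 6}; by pigeonhole those values go to them, so strike 4, 6 from Q, T.
So Q = 7.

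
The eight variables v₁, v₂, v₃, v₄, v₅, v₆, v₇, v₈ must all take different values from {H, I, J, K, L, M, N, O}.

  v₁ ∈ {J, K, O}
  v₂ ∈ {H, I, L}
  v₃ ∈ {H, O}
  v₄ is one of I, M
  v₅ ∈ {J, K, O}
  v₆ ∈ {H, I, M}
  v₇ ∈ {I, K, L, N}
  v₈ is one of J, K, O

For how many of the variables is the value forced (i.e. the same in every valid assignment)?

3

The 8 variables draw from only 8 values {H, I, J, K, L, M, N, O}, so each is used; only v₇ can be N, hence v₇ = N.
The 7 still-open variables together cover exactly {H, I, J, K, L, M, O} — 7 values for 7 variables — and L appears only in v₂'s list, so v₂ = L.
The 3 variables v₁, v₅, v₈ are confined to {J, K, O}, which locks those values in; drop them from v₃.
v₃'s domain is down to {H}, so v₃ = H. So v₆ can't be H.
Determined: v₂=L, v₃=H, v₇=N. The other variables each still have more than one consistent value. That makes 3.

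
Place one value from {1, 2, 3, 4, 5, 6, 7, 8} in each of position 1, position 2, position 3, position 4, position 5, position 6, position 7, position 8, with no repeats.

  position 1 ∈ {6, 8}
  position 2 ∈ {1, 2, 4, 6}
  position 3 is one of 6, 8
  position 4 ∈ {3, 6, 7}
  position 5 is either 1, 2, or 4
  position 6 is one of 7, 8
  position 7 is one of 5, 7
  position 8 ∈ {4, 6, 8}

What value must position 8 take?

4

The 8 variables together cover exactly {1, 2, 3, 4, 5, 6, 7, 8} — 8 values for 8 variables — and 3 appears only in position 4's list, so position 4 = 3.
The 7 still-open variables together cover exactly {1, 2, 4, 5, 6, 7, 8} — 7 values for 7 variables — and 5 appears only in position 7's list, so position 7 = 5.
Among the 6 still-open variables, 7 fits only position 6 (and all 6 values in {1, 2, 4, 6, 7, 8} must be used), so position 6 = 7.
position 1 and position 3 share exactly the 2 values {6, 8}; by pigeonhole those values go to them, so strike 6, 8 from position 2, position 8.
So position 8 = 4.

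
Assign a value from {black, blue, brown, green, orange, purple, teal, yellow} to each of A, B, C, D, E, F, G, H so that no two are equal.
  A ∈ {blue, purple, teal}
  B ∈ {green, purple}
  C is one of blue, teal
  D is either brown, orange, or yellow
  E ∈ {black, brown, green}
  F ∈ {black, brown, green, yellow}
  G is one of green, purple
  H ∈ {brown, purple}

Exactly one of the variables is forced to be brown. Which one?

H

Among the 8 variables, orange fits only D (and all 8 values in {black, blue, brown, green, orange, purple, teal, yellow} must be used), so D = orange.
The 7 still-open variables together cover exactly {black, blue, brown, green, purple, teal, yellow} — 7 values for 7 variables — and yellow appears only in F's list, so F = yellow.
The 6 still-open variables draw from only 6 values {black, blue, brown, green, purple, teal}, so each is used; only E can be black, hence E = black.
The 5 still-open variables together cover exactly {blue, brown, green, purple, teal} — 5 values for 5 variables — and brown appears only in H's list, so H = brown.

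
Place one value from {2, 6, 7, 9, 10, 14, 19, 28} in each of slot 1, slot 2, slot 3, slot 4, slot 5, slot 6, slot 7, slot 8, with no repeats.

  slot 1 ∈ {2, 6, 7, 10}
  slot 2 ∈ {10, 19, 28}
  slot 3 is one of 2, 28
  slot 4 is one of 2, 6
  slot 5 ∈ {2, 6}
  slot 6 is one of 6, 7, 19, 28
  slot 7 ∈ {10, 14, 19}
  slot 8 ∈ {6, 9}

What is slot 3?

28

The 8 variables draw from only 8 values {2, 6, 7, 9, 10, 14, 19, 28}, so each is used; only slot 8 can be 9, hence slot 8 = 9.
The 7 still-open variables together cover exactly {2, 6, 7, 10, 14, 19, 28} — 7 values for 7 variables — and 14 appears only in slot 7's list, so slot 7 = 14.
The 2 variables slot 4 and slot 5 are confined to {2, 6}, which locks those values in; drop them from slot 1, slot 3, slot 6.
So slot 3 = 28.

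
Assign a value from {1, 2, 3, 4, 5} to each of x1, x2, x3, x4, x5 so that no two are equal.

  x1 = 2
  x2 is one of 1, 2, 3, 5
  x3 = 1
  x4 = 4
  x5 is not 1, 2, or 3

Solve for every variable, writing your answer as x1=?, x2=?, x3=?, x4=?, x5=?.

x1 has just one choice, so x1 = 2. Eliminate 2 elsewhere: x2.
x3's domain is down to {1}, so x3 = 1. So x2 can't be 1.
That leaves x4 = 4. Eliminate 4 elsewhere: x5.
That leaves x5 = 5. Remove 5 from x2.
x2's domain is down to {3}, so x2 = 3.

x1=2, x2=3, x3=1, x4=4, x5=5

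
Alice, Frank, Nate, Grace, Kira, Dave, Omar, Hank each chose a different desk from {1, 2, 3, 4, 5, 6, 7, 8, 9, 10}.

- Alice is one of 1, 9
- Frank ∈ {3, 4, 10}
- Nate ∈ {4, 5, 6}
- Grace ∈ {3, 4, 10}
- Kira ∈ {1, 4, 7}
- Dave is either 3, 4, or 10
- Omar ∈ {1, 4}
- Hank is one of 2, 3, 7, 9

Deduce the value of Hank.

2

The 3 variables Frank, Grace, Dave are confined to {3, 4, 10}, which locks those values in; drop them from Nate, Kira, Omar, Hank.
Omar's domain is down to {1}, so Omar = 1. Eliminate 1 elsewhere: Alice, Kira.
Alice has just one choice, so Alice = 9. Strike 9 from Hank.
Kira must be 7 (only option left). Strike 7 from Hank.
So Hank = 2.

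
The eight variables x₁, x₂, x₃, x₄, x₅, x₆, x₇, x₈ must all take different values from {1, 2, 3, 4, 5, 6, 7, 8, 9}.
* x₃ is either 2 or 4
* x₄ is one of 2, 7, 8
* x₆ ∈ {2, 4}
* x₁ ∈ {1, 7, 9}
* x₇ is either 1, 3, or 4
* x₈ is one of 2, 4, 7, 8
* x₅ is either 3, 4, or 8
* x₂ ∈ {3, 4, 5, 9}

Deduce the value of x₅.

The 8 variables together cover exactly {1, 2, 3, 4, 5, 7, 8, 9} — 8 values for 8 variables — and 5 appears only in x₂'s list, so x₂ = 5.
Among the 7 still-open variables, 9 fits only x₁ (and all 7 values in {1, 2, 3, 4, 7, 8, 9} must be used), so x₁ = 9.
The 6 still-open variables draw from only 6 values {1, 2, 3, 4, 7, 8}, so each is used; only x₇ can be 1, hence x₇ = 1.
The 5 still-open variables together cover exactly {2, 3, 4, 7, 8} — 5 values for 5 variables — and 3 appears only in x₅'s list, so x₅ = 3.

3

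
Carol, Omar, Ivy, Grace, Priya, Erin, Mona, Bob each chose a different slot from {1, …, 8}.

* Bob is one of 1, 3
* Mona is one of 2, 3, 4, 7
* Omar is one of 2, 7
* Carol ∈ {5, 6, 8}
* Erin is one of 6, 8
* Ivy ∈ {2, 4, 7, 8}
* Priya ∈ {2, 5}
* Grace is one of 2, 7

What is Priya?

5

Among the 8 variables, 1 fits only Bob (and all 8 values in {1, 2, 3, 4, 5, 6, 7, 8} must be used), so Bob = 1.
The 7 still-open variables together cover exactly {2, 3, 4, 5, 6, 7, 8} — 7 values for 7 variables — and 3 appears only in Mona's list, so Mona = 3.
The 6 still-open variables draw from only 6 values {2, 4, 5, 6, 7, 8}, so each is used; only Ivy can be 4, hence Ivy = 4.
Omar and Grace between them cover only {2, 7} — a naked pair. Remove those values from Priya.
So Priya = 5.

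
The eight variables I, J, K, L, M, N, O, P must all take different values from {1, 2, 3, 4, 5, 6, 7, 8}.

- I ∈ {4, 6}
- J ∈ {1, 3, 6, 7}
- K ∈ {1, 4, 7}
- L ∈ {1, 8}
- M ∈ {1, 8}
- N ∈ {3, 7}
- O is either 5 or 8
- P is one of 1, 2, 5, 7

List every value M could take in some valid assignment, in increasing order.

Among the 8 variables, 2 fits only P (and all 8 values in {1, 2, 3, 4, 5, 6, 7, 8} must be used), so P = 2.
The 7 still-open variables together cover exactly {1, 3, 4, 5, 6, 7, 8} — 7 values for 7 variables — and 5 appears only in O's list, so O = 5.
L and M between them cover only {1, 8} — a naked pair. Remove those values from J, K.
No further eliminations apply; M can still be any of 1, 8.

1, 8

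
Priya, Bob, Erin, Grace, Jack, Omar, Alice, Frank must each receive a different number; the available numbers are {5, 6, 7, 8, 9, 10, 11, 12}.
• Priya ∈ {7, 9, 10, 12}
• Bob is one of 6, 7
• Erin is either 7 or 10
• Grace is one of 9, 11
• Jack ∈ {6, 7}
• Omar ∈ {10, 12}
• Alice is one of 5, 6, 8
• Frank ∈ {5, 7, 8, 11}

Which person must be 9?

Priya

The 2 variables Bob and Jack are confined to {6, 7}, which locks those values in; drop them from Priya, Erin, Alice, Frank.
Erin must be 10 (only option left). Eliminate 10 elsewhere: Priya, Omar.
Omar's domain is down to {12}, so Omar = 12. Remove 12 from Priya.
So 9 goes to Priya.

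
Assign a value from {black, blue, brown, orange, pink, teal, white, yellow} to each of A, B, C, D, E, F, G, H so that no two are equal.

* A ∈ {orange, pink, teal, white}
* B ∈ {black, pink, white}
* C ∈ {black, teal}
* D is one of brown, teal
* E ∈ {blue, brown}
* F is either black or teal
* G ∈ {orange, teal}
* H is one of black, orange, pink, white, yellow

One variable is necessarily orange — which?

G

Among the 8 variables, blue fits only E (and all 8 values in {black, blue, brown, orange, pink, teal, white, yellow} must be used), so E = blue.
The 7 still-open variables draw from only 7 values {black, brown, orange, pink, teal, white, yellow}, so each is used; only D can be brown, hence D = brown.
Among the 6 still-open variables, yellow fits only H (and all 6 values in {black, orange, pink, teal, white, yellow} must be used), so H = yellow.
C and F share exactly the 2 values {black, teal}; by pigeonhole those values go to them, so strike black, teal from A, B, G.
So orange goes to G.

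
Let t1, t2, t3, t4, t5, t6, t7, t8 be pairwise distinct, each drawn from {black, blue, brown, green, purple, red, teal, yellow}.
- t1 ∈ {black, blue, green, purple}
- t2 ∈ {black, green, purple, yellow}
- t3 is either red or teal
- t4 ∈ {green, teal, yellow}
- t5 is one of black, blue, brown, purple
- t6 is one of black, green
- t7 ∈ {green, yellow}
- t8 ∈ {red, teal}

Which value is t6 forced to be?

Among the 8 variables, brown fits only t5 (and all 8 values in {black, blue, brown, green, purple, red, teal, yellow} must be used), so t5 = brown.
The 7 still-open variables draw from only 7 values {black, blue, green, purple, red, teal, yellow}, so each is used; only t1 can be blue, hence t1 = blue.
Among the 6 still-open variables, purple fits only t2 (and all 6 values in {black, green, purple, red, teal, yellow} must be used), so t2 = purple.
Among the 5 still-open variables, black fits only t6 (and all 5 values in {black, green, red, teal, yellow} must be used), so t6 = black.

black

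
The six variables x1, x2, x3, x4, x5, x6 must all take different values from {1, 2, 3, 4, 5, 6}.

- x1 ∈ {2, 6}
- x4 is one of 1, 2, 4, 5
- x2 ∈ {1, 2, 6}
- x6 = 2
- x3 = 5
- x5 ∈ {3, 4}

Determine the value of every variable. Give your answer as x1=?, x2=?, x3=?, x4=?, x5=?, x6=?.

x3's domain is down to {5}, so x3 = 5. So x4 can't be 5.
x6 has just one choice, so x6 = 2. Remove 2 from x1, x2, x4.
That leaves x1 = 6. So x2 can't be 6.
That leaves x2 = 1. Remove 1 from x4.
That leaves x4 = 4. Remove 4 from x5.
x5's domain is down to {3}, so x5 = 3.

x1=6, x2=1, x3=5, x4=4, x5=3, x6=2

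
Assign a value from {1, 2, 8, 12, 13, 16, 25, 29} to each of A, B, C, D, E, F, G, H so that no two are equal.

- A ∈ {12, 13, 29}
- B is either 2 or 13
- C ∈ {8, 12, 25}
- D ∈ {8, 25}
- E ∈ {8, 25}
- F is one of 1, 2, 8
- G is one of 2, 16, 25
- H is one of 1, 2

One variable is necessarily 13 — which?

B

The 8 variables together cover exactly {1, 2, 8, 12, 13, 16, 25, 29} — 8 values for 8 variables — and 16 appears only in G's list, so G = 16.
Among the 7 still-open variables, 29 fits only A (and all 7 values in {1, 2, 8, 12, 13, 25, 29} must be used), so A = 29.
The 6 still-open variables together cover exactly {1, 2, 8, 12, 13, 25} — 6 values for 6 variables — and 12 appears only in C's list, so C = 12.
The 5 still-open variables together cover exactly {1, 2, 8, 13, 25} — 5 values for 5 variables — and 13 appears only in B's list, so B = 13.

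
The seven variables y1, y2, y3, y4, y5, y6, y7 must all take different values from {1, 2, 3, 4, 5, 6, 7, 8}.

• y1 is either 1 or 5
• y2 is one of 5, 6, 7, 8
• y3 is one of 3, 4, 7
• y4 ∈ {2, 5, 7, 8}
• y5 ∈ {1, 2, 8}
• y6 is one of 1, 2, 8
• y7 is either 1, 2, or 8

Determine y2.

6

y5, y6, y7 share exactly the 3 values {1, 2, 8}; by pigeonhole those values go to them, so strike 1, 2, 8 from y1, y2, y4.
y1 must be 5 (only option left). So y2, y4 can't be 5.
y4 has just one choice, so y4 = 7. So y2, y3 can't be 7.
So y2 = 6.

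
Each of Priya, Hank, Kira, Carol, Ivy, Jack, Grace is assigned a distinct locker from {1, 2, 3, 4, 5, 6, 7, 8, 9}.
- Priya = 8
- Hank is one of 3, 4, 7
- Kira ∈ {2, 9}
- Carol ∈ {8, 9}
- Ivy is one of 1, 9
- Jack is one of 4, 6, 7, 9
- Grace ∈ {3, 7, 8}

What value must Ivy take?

Priya's domain is down to {8}, so Priya = 8. Remove 8 from Carol, Grace.
That leaves Carol = 9. So Kira, Ivy, Jack can't be 9.
So Ivy = 1.

1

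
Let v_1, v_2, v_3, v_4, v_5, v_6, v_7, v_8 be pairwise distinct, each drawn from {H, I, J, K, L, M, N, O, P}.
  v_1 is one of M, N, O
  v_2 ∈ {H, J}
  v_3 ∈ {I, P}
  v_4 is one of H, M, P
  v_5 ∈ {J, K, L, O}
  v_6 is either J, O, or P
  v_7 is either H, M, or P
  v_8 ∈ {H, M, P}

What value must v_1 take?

v_4, v_7, v_8 share exactly the 3 values {H, M, P}; by pigeonhole those values go to them, so strike H, M, P from v_1, v_2, v_3, v_6.
That leaves v_2 = J. So v_5, v_6 can't be J.
That leaves v_3 = I.
v_6's domain is down to {O}, so v_6 = O. So v_1, v_5 can't be O.
So v_1 = N.

N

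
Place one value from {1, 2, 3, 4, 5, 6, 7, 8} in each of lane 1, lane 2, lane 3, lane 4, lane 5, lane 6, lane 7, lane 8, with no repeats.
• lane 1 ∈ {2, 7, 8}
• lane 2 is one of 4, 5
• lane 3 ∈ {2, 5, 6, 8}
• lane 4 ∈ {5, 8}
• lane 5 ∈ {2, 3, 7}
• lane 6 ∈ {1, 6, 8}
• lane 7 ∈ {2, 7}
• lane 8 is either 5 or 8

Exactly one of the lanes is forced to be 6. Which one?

The 8 variables draw from only 8 values {1, 2, 3, 4, 5, 6, 7, 8}, so each is used; only lane 6 can be 1, hence lane 6 = 1.
The 7 still-open variables together cover exactly {2, 3, 4, 5, 6, 7, 8} — 7 values for 7 variables — and 3 appears only in lane 5's list, so lane 5 = 3.
The 6 still-open variables draw from only 6 values {2, 4, 5, 6, 7, 8}, so each is used; only lane 2 can be 4, hence lane 2 = 4.
Among the 5 still-open variables, 6 fits only lane 3 (and all 5 values in {2, 5, 6, 7, 8} must be used), so lane 3 = 6.

lane 3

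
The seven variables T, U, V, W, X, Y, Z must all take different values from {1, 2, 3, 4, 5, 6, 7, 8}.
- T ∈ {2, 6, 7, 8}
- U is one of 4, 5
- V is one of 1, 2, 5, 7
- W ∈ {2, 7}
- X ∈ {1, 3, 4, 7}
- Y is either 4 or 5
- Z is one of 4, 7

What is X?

3

The 2 variables U and Y are confined to {4, 5}, which locks those values in; drop them from V, X, Z.
That leaves Z = 7. Remove 7 from T, V, W, X.
W's domain is down to {2}, so W = 2. Strike 2 from T, V.
V's domain is down to {1}, so V = 1. So X can't be 1.
So X = 3.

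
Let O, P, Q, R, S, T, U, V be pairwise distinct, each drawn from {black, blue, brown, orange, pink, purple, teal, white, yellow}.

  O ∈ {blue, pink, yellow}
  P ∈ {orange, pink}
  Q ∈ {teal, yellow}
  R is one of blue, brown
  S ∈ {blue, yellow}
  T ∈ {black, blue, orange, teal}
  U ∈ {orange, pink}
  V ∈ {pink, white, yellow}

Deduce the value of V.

The 8 variables together cover exactly {black, blue, brown, orange, pink, teal, white, yellow} — 8 values for 8 variables — and black appears only in T's list, so T = black.
The 7 still-open variables together cover exactly {blue, brown, orange, pink, teal, white, yellow} — 7 values for 7 variables — and brown appears only in R's list, so R = brown.
The 6 still-open variables together cover exactly {blue, orange, pink, teal, white, yellow} — 6 values for 6 variables — and teal appears only in Q's list, so Q = teal.
The 5 still-open variables draw from only 5 values {blue, orange, pink, white, yellow}, so each is used; only V can be white, hence V = white.

white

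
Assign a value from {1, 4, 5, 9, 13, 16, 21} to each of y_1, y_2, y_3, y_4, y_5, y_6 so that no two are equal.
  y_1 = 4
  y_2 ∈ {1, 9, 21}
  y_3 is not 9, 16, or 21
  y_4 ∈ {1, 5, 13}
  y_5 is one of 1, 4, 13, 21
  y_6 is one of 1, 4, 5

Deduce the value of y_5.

y_1's domain is down to {4}, so y_1 = 4. Eliminate 4 elsewhere: y_3, y_5, y_6.
The 5 still-open variables together cover exactly {1, 5, 9, 13, 21} — 5 values for 5 variables — and 9 appears only in y_2's list, so y_2 = 9.
The 4 still-open variables draw from only 4 values {1, 5, 13, 21}, so each is used; only y_5 can be 21, hence y_5 = 21.

21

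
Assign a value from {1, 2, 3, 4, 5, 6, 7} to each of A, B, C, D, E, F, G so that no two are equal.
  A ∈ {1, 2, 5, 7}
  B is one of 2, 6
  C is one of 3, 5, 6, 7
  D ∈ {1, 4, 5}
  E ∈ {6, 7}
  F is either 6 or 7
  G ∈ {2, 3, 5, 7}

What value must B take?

2

The 7 variables together cover exactly {1, 2, 3, 4, 5, 6, 7} — 7 values for 7 variables — and 4 appears only in D's list, so D = 4.
The 6 still-open variables together cover exactly {1, 2, 3, 5, 6, 7} — 6 values for 6 variables — and 1 appears only in A's list, so A = 1.
E and F between them cover only {6, 7} — a naked pair. Remove those values from B, C, G.
So B = 2.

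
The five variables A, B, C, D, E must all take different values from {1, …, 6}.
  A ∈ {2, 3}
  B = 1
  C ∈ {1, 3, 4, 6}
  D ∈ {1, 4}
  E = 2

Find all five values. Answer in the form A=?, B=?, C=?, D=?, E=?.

B's domain is down to {1}, so B = 1. Eliminate 1 elsewhere: C, D.
D must be 4 (only option left). Remove 4 from C.
E has just one choice, so E = 2. So A can't be 2.
That leaves A = 3. Remove 3 from C.
C's domain is down to {6}, so C = 6.

A=3, B=1, C=6, D=4, E=2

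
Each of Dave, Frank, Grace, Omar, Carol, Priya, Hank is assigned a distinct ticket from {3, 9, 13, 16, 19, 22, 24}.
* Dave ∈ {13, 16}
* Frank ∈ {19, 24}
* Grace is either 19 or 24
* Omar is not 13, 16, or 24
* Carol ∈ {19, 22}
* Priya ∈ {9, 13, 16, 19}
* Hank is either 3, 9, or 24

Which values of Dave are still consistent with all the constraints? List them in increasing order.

Frank and Grace share exactly the 2 values {19, 24}; by pigeonhole those values go to them, so strike 19, 24 from Omar, Carol, Priya, Hank.
Carol has just one choice, so Carol = 22. Remove 22 from Omar.
The 2 variables Omar and Hank are confined to {3, 9}, which locks those values in; drop them from Priya.
No further eliminations apply; Dave can still be any of 13, 16.

13, 16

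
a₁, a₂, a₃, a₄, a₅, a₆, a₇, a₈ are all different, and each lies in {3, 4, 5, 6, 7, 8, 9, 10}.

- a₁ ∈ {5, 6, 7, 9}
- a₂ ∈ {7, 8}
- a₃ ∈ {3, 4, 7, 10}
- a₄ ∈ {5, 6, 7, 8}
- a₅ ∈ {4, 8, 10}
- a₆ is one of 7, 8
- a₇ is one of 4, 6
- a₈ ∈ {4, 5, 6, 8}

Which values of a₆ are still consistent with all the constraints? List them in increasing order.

Among the 8 variables, 3 fits only a₃ (and all 8 values in {3, 4, 5, 6, 7, 8, 9, 10} must be used), so a₃ = 3.
Among the 7 still-open variables, 9 fits only a₁ (and all 7 values in {4, 5, 6, 7, 8, 9, 10} must be used), so a₁ = 9.
The 6 still-open variables draw from only 6 values {4, 5, 6, 7, 8, 10}, so each is used; only a₅ can be 10, hence a₅ = 10.
a₂ and a₆ share exactly the 2 values {7, 8}; by pigeonhole those values go to them, so strike 7, 8 from a₄, a₈.
No further eliminations apply; a₆ can still be any of 7, 8.

7, 8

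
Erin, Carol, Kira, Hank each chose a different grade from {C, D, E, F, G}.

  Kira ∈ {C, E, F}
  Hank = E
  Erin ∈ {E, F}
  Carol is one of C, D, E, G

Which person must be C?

Hank has just one choice, so Hank = E. So Erin, Carol, Kira can't be E.
That leaves Erin = F. So Kira can't be F.
So C goes to Kira.

Kira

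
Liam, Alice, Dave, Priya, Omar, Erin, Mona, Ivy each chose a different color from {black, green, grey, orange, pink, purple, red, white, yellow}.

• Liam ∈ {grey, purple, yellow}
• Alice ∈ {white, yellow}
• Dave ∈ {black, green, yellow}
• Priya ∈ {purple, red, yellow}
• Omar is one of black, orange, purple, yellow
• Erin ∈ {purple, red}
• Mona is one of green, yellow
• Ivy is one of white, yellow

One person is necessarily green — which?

Among the 8 variables, grey fits only Liam (and all 8 values in {black, green, grey, orange, purple, red, white, yellow} must be used), so Liam = grey.
Among the 7 still-open variables, orange fits only Omar (and all 7 values in {black, green, orange, purple, red, white, yellow} must be used), so Omar = orange.
Among the 6 still-open variables, black fits only Dave (and all 6 values in {black, green, purple, red, white, yellow} must be used), so Dave = black.
The 5 still-open variables together cover exactly {green, purple, red, white, yellow} — 5 values for 5 variables — and green appears only in Mona's list, so Mona = green.

Mona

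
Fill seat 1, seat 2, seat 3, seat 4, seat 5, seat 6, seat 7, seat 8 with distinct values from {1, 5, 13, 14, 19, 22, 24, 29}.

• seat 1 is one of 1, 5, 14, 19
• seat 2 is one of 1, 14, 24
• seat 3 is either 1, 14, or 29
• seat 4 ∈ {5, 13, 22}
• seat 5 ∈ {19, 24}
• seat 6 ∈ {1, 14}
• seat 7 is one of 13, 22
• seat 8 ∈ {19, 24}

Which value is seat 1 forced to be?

5

Among the 8 variables, 29 fits only seat 3 (and all 8 values in {1, 5, 13, 14, 19, 22, 24, 29} must be used), so seat 3 = 29.
seat 5 and seat 8 between them cover only {19, 24} — a naked pair. Remove those values from seat 1, seat 2.
The 2 variables seat 2 and seat 6 are confined to {1, 14}, which locks those values in; drop them from seat 1.
So seat 1 = 5.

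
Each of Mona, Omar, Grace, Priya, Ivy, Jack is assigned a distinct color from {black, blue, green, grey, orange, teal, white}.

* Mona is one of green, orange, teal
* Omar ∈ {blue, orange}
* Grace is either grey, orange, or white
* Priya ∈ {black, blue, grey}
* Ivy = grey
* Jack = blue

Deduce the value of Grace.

white

Ivy must be grey (only option left). Eliminate grey elsewhere: Grace, Priya.
Jack has just one choice, so Jack = blue. Remove blue from Omar, Priya.
Omar must be orange (only option left). Strike orange from Mona, Grace.
So Grace = white.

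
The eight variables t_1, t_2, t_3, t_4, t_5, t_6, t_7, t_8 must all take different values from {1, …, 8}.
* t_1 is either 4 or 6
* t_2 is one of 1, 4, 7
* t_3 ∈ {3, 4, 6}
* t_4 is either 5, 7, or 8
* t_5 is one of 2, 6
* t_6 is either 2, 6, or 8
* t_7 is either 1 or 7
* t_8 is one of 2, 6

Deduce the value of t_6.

8

The 8 variables draw from only 8 values {1, 2, 3, 4, 5, 6, 7, 8}, so each is used; only t_3 can be 3, hence t_3 = 3.
The 7 still-open variables draw from only 7 values {1, 2, 4, 5, 6, 7, 8}, so each is used; only t_4 can be 5, hence t_4 = 5.
Among the 6 still-open variables, 8 fits only t_6 (and all 6 values in {1, 2, 4, 6, 7, 8} must be used), so t_6 = 8.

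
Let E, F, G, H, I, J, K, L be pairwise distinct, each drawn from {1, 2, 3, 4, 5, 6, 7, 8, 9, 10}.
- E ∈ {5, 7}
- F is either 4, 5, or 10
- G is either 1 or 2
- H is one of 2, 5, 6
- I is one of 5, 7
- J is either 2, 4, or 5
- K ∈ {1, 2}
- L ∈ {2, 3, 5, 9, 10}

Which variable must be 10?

F

The 2 variables E and I are confined to {5, 7}, which locks those values in; drop them from F, H, J, L.
G and K between them cover only {1, 2} — a naked pair. Remove those values from H, J, L.
H has just one choice, so H = 6.
J's domain is down to {4}, so J = 4. Remove 4 from F.
So 10 goes to F.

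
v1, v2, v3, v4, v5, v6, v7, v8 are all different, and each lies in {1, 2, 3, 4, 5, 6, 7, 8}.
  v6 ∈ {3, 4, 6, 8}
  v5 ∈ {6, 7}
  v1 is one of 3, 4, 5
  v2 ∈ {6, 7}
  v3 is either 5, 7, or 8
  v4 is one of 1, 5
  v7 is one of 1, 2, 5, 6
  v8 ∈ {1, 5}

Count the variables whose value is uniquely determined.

2

Among the 8 variables, 2 fits only v7 (and all 8 values in {1, 2, 3, 4, 5, 6, 7, 8} must be used), so v7 = 2.
v2 and v5 between them cover only {6, 7} — a naked pair. Remove those values from v3, v6.
v4 and v8 between them cover only {1, 5} — a naked pair. Remove those values from v1, v3.
v3's domain is down to {8}, so v3 = 8. Remove 8 from v6.
Determined: v3=8, v7=2. The other variables each still have more than one consistent value. That makes 2.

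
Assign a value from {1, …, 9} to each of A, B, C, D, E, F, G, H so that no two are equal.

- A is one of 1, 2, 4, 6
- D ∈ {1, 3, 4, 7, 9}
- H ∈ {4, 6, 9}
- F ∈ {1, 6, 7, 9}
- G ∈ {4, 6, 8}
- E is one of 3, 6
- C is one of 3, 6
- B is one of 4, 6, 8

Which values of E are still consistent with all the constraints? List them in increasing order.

3, 6

Among the 8 variables, 2 fits only A (and all 8 values in {1, 2, 3, 4, 6, 7, 8, 9} must be used), so A = 2.
The 2 variables C and E are confined to {3, 6}, which locks those values in; drop them from B, D, F, G, H.
B and G between them cover only {4, 8} — a naked pair. Remove those values from D, H.
H has just one choice, so H = 9. Remove 9 from D, F.
No further eliminations apply; E can still be any of 3, 6.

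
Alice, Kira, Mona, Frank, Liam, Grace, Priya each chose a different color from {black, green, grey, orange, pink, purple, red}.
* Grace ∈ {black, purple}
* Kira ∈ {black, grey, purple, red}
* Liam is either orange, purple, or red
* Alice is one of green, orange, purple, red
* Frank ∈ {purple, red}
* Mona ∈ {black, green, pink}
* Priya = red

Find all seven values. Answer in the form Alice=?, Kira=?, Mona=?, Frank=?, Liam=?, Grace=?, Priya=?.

Alice=green, Kira=grey, Mona=pink, Frank=purple, Liam=orange, Grace=black, Priya=red

Priya's domain is down to {red}, so Priya = red. So Alice, Kira, Frank, Liam can't be red.
Frank has just one choice, so Frank = purple. So Alice, Kira, Liam, Grace can't be purple.
Liam must be orange (only option left). Strike orange from Alice.
Grace has just one choice, so Grace = black. Eliminate black elsewhere: Kira, Mona.
Alice must be green (only option left). Remove green from Mona.
Kira must be grey (only option left).
Mona must be pink (only option left).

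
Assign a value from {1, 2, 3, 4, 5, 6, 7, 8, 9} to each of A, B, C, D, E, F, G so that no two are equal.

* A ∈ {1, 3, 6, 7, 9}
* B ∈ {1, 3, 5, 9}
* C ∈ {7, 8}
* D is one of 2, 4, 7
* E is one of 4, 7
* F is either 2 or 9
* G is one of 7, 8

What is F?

9

C and G share exactly the 2 values {7, 8}; by pigeonhole those values go to them, so strike 7, 8 from A, D, E.
E has just one choice, so E = 4. Eliminate 4 elsewhere: D.
That leaves D = 2. So F can't be 2.
So F = 9.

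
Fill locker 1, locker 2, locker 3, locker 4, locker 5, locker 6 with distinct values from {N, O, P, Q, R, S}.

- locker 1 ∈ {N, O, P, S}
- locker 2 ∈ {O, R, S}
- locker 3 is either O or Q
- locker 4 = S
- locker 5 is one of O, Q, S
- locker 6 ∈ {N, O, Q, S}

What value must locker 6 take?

locker 4 has just one choice, so locker 4 = S. So locker 1, locker 2, locker 5, locker 6 can't be S.
The 5 still-open variables together cover exactly {N, O, P, Q, R} — 5 values for 5 variables — and P appears only in locker 1's list, so locker 1 = P.
The 4 still-open variables together cover exactly {N, O, Q, R} — 4 values for 4 variables — and N appears only in locker 6's list, so locker 6 = N.

N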